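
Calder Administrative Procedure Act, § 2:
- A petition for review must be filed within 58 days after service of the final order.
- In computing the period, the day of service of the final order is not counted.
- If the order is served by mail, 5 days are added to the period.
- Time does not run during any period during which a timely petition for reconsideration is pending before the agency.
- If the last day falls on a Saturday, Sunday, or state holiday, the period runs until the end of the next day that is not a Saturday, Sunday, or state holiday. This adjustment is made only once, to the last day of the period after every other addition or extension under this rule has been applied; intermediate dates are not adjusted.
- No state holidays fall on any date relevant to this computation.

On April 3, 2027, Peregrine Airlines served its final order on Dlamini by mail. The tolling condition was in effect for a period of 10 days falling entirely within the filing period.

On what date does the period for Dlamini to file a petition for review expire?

June 15, 2027

58 days after April 3, 2027 is May 31, 2027.
Service was by mail, adding 5 days: May 31, 2027 + 5 days = June 5, 2027.
Tolling adds 10 days: June 5, 2027 + 10 days = June 15, 2027.
June 15, 2027 is a Tuesday and not a state holiday, so no extension applies.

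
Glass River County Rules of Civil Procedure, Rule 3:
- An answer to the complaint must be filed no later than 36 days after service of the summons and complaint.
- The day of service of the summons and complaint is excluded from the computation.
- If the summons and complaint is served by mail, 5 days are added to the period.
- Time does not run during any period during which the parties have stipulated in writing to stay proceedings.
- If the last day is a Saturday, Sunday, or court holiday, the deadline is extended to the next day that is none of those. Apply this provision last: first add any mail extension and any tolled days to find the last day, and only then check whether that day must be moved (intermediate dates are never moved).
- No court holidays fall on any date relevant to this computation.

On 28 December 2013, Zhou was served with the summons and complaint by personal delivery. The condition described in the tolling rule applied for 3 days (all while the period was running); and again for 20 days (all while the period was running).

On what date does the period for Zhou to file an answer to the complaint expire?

36 days after 28 December 2013 is February 2, 2014.
Service was not by mail, so no mail extension applies.
Tolling adds 3 days: February 2, 2014 + 3 days = February 5, 2014.
Tolling adds 20 days: February 5, 2014 + 20 days = February 25, 2014.
February 25, 2014 is a Tuesday and not a court holiday, so no extension applies.

February 25, 2014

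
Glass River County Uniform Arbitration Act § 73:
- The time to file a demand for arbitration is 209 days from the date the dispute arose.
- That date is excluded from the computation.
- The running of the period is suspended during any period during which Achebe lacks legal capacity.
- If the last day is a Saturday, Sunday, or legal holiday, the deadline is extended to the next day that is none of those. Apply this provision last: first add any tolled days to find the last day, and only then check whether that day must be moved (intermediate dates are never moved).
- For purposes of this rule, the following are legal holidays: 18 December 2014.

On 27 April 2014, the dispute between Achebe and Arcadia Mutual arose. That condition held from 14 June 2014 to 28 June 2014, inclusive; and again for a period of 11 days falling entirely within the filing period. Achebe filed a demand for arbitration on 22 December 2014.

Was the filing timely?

No

209 days after 27 April 2014 is November 22, 2014.
From June 14, 2014 through June 28, 2014 inclusive is 15 days; tolling adds 15 days: November 22, 2014 + 15 days = December 7, 2014.
Tolling adds 11 days: December 7, 2014 + 11 days = December 18, 2014.
December 18, 2014 is a listed holiday. The next qualifying day is December 19, 2014.
The deadline is December 19, 2014; the filing on December 22, 2014 is after that date.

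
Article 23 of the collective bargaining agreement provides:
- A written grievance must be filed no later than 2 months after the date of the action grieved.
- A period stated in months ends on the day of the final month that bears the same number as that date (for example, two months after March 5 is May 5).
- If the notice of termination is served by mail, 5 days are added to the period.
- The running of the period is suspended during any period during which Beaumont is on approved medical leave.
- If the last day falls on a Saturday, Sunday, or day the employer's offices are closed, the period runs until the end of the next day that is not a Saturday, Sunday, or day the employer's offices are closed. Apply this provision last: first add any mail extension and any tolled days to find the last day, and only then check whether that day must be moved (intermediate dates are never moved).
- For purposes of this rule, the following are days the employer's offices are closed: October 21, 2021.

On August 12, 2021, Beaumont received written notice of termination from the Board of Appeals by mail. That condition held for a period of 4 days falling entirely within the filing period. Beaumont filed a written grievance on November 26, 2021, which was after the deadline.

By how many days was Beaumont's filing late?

35 days

2 months after August 12, 2021 is October 12, 2021.
Service was by mail, adding 5 days: October 12, 2021 + 5 days = October 17, 2021.
Tolling adds 4 days: October 17, 2021 + 4 days = October 21, 2021.
October 21, 2021 is a listed holiday. The next qualifying day is October 22, 2021.
The deadline is October 22, 2021; from October 22, 2021 to November 26, 2021 is 35 days.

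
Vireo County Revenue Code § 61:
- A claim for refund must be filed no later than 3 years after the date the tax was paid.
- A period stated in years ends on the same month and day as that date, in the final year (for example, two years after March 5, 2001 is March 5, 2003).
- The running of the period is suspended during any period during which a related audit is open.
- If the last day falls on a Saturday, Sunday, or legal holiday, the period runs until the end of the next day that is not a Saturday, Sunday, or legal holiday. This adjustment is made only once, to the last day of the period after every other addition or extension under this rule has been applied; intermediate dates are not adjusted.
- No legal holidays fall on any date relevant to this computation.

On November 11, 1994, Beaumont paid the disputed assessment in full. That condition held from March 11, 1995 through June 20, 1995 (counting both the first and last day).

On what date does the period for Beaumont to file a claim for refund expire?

3 years after November 11, 1994 is November 11, 1997.
From March 11, 1995 through June 20, 1995 inclusive is 102 days; tolling adds 102 days: November 11, 1997 + 102 days = February 21, 1998.
February 21, 1998 is Saturday; February 22, 1998 is Sunday. The next qualifying day is February 23, 1998.

February 23, 1998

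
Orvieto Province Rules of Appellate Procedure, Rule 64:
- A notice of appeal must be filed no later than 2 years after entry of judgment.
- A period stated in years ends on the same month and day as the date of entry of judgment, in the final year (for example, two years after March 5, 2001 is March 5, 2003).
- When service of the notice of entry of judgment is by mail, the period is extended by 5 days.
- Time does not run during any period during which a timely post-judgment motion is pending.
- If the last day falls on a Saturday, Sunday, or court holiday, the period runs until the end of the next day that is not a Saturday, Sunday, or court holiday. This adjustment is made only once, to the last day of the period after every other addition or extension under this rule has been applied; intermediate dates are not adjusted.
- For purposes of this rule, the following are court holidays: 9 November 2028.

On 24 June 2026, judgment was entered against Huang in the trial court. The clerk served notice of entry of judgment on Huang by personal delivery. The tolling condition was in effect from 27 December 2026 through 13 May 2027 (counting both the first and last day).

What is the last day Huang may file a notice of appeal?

2 years after 24 June 2026 is June 24, 2028.
Service was not by mail, so no mail extension applies.
From December 27, 2026 through May 13, 2027 inclusive is 138 days; tolling adds 138 days: June 24, 2028 + 138 days = November 9, 2028.
November 9, 2028 is a listed holiday. The next qualifying day is November 10, 2028.

November 10, 2028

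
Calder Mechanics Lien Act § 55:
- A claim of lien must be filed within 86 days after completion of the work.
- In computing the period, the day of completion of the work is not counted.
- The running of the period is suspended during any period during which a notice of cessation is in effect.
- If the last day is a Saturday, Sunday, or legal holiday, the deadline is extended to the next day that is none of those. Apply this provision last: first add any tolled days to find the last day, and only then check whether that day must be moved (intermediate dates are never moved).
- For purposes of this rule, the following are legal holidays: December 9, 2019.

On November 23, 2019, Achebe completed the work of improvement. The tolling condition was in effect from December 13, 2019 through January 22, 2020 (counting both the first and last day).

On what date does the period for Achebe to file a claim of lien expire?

86 days after November 23, 2019 is February 17, 2020.
From December 13, 2019 through January 22, 2020 inclusive is 41 days; tolling adds 41 days: February 17, 2020 + 41 days = March 29, 2020.
March 29, 2020 is Sunday. The next qualifying day is March 30, 2020.

March 30, 2020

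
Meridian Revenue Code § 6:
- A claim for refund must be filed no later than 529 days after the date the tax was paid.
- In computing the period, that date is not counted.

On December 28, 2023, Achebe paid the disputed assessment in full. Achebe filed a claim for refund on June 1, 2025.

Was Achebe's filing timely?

529 days after December 28, 2023 is June 9, 2025.
The deadline is June 9, 2025; the filing on June 1, 2025 is on or before that date.

Yes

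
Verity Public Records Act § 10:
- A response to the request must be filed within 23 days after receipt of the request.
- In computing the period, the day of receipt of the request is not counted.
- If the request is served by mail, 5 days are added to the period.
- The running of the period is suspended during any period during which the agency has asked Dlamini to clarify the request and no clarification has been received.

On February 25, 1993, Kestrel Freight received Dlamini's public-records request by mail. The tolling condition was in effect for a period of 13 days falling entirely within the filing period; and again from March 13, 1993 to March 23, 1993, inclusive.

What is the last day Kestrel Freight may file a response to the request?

April 18, 1993

23 days after February 25, 1993 is March 20, 1993.
Service was by mail, adding 5 days: March 20, 1993 + 5 days = March 25, 1993.
Tolling adds 13 days: March 25, 1993 + 13 days = April 7, 1993.
From March 13, 1993 through March 23, 1993 inclusive is 11 days; tolling adds 11 days: April 7, 1993 + 11 days = April 18, 1993.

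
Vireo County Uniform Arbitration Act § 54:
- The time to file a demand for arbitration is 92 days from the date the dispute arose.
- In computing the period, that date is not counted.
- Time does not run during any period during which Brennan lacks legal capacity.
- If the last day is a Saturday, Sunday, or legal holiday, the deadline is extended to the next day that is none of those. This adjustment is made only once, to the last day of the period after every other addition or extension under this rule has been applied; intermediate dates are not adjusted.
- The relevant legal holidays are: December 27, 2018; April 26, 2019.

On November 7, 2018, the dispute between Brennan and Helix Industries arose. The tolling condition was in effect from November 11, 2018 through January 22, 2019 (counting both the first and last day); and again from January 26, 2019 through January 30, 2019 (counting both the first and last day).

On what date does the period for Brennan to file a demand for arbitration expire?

April 29, 2019

92 days after November 7, 2018 is February 7, 2019.
From November 11, 2018 through January 22, 2019 inclusive is 73 days; tolling adds 73 days: February 7, 2019 + 73 days = April 21, 2019.
From January 26, 2019 through January 30, 2019 inclusive is 5 days; tolling adds 5 days: April 21, 2019 + 5 days = April 26, 2019.
April 26, 2019 is a listed holiday; April 27, 2019 is Saturday; April 28, 2019 is Sunday. The next qualifying day is April 29, 2019.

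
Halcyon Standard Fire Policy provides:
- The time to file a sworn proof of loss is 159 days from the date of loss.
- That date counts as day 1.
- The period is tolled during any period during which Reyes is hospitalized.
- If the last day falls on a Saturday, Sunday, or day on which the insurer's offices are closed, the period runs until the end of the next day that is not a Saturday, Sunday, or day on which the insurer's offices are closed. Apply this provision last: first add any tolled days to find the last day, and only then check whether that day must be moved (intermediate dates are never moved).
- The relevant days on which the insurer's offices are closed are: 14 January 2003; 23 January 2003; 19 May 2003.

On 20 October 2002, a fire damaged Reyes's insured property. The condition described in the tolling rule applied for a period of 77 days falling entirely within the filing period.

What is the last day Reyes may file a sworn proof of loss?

Counting 20 October 2002 as day 1, day 159 is March 27, 2003.
Tolling adds 77 days: March 27, 2003 + 77 days = June 12, 2003.
June 12, 2003 is a Thursday and not a day on which the insurer's offices are closed, so no extension applies.

June 12, 2003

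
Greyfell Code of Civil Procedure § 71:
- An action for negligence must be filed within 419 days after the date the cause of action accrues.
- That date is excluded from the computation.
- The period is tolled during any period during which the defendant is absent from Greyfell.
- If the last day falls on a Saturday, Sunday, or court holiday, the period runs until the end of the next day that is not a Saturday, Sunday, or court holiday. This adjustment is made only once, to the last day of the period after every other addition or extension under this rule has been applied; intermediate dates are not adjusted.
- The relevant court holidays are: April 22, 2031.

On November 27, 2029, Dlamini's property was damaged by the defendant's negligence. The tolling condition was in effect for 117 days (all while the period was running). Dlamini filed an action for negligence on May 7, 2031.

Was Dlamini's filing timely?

419 days after November 27, 2029 is January 20, 2031.
Tolling adds 117 days: January 20, 2031 + 117 days = May 17, 2031.
May 17, 2031 is Saturday; May 18, 2031 is Sunday. The next qualifying day is May 19, 2031.
The deadline is May 19, 2031; the filing on May 7, 2031 is on or before that date.

Yes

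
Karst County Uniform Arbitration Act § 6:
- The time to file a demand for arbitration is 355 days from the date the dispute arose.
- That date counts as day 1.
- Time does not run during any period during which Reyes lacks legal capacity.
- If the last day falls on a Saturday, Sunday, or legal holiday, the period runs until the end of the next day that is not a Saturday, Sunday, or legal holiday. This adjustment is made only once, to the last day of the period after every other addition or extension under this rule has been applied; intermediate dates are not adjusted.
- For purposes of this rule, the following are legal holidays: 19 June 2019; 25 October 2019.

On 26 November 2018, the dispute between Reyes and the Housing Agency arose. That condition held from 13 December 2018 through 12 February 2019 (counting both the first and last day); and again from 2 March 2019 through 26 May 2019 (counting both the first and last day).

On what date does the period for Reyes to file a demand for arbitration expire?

April 13, 2020

Counting 26 November 2018 as day 1, day 355 is November 15, 2019.
From December 13, 2018 through February 12, 2019 inclusive is 62 days; tolling adds 62 days: November 15, 2019 + 62 days = January 16, 2020.
From March 2, 2019 through May 26, 2019 inclusive is 86 days; tolling adds 86 days: January 16, 2020 + 86 days = April 11, 2020.
April 11, 2020 is Saturday; April 12, 2020 is Sunday. The next qualifying day is April 13, 2020.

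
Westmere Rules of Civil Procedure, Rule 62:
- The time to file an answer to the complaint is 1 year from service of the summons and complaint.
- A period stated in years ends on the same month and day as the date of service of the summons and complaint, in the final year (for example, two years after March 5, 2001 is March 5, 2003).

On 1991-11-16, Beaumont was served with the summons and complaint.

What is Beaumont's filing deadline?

November 16, 1992

1 year after 1991-11-16 is November 16, 1992.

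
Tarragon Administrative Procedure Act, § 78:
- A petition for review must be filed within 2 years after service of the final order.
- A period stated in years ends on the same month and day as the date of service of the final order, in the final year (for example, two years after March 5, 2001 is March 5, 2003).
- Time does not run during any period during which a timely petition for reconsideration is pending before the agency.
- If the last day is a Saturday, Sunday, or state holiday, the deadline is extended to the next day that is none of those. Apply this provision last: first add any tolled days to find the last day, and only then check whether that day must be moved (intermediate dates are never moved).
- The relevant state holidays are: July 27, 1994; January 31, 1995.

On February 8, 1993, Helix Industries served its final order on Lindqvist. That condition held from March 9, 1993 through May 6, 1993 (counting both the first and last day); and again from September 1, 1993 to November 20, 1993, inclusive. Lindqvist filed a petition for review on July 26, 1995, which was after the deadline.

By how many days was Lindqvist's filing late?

2 years after February 8, 1993 is February 8, 1995.
From March 9, 1993 through May 6, 1993 inclusive is 59 days; tolling adds 59 days: February 8, 1995 + 59 days = April 8, 1995.
From September 1, 1993 through November 20, 1993 inclusive is 81 days; tolling adds 81 days: April 8, 1995 + 81 days = June 28, 1995.
June 28, 1995 is a Wednesday and not a state holiday, so no extension applies.
The deadline is June 28, 1995; from June 28, 1995 to July 26, 1995 is 28 days.

28 days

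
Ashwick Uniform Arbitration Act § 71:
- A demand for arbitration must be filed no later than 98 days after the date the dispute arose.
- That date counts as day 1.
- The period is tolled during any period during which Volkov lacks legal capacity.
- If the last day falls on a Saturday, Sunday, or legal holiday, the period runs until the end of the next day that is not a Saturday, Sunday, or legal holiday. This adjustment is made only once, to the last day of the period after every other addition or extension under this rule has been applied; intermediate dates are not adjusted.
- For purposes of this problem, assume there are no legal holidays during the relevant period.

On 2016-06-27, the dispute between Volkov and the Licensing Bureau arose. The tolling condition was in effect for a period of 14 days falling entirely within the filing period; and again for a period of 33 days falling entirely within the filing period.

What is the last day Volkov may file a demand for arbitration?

Counting 2016-06-27 as day 1, day 98 is October 2, 2016.
Tolling adds 14 days: October 2, 2016 + 14 days = October 16, 2016.
Tolling adds 33 days: October 16, 2016 + 33 days = November 18, 2016.
November 18, 2016 is a Friday and not a legal holiday, so no extension applies.

November 18, 2016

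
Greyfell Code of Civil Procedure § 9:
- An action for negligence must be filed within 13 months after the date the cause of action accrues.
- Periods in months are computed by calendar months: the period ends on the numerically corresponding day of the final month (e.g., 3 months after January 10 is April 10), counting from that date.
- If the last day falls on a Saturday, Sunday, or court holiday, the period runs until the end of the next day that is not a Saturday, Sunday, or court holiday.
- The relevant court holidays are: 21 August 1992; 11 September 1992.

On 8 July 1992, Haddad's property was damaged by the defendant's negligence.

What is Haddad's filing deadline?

13 months after 8 July 1992 is August 8, 1993.
August 8, 1993 is Sunday. The next qualifying day is August 9, 1993.

August 9, 1993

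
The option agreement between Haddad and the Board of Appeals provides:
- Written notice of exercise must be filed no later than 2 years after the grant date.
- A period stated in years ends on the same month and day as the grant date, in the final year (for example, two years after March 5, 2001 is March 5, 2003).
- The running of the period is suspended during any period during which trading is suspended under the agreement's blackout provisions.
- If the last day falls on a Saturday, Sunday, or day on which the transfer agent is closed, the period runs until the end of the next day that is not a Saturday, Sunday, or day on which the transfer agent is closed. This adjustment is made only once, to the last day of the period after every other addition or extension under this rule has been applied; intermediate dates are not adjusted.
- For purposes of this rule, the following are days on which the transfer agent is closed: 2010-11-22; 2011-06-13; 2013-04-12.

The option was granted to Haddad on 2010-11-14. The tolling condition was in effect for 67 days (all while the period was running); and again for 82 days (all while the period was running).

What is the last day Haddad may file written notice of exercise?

April 15, 2013

2 years after 2010-11-14 is November 14, 2012.
Tolling adds 67 days: November 14, 2012 + 67 days = January 20, 2013.
Tolling adds 82 days: January 20, 2013 + 82 days = April 12, 2013.
April 12, 2013 is a listed holiday; April 13, 2013 is Saturday; April 14, 2013 is Sunday. The next qualifying day is April 15, 2013.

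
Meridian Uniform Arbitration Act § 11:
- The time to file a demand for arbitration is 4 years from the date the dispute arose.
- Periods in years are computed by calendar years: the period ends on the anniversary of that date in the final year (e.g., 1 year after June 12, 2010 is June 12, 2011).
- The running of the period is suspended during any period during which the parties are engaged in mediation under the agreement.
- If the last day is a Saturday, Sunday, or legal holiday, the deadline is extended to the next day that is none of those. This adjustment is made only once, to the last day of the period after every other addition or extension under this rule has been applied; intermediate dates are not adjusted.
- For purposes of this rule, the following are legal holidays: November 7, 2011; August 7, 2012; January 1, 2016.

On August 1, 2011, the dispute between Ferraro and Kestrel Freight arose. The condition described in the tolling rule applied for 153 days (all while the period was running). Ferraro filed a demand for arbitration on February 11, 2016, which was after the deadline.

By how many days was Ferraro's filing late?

4 years after August 1, 2011 is August 1, 2015.
Tolling adds 153 days: August 1, 2015 + 153 days = January 1, 2016.
January 1, 2016 is a listed holiday; January 2, 2016 is Saturday; January 3, 2016 is Sunday. The next qualifying day is January 4, 2016.
The deadline is January 4, 2016; from January 4, 2016 to February 11, 2016 is 38 days.

38 days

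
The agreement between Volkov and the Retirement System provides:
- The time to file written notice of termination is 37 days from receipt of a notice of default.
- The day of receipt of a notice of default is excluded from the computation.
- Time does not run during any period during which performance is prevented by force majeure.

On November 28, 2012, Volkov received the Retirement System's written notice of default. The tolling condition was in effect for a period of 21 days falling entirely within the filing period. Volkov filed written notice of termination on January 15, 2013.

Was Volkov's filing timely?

Yes

37 days after November 28, 2012 is January 4, 2013.
Tolling adds 21 days: January 4, 2013 + 21 days = January 25, 2013.
The deadline is January 25, 2013; the filing on January 15, 2013 is on or before that date.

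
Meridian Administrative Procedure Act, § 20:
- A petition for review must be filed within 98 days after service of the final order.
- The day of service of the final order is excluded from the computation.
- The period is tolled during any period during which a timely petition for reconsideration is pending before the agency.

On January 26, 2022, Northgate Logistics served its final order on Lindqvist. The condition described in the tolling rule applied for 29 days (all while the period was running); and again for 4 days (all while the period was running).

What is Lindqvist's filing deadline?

98 days after January 26, 2022 is May 4, 2022.
Tolling adds 29 days: May 4, 2022 + 29 days = June 2, 2022.
Tolling adds 4 days: June 2, 2022 + 4 days = June 6, 2022.

June 6, 2022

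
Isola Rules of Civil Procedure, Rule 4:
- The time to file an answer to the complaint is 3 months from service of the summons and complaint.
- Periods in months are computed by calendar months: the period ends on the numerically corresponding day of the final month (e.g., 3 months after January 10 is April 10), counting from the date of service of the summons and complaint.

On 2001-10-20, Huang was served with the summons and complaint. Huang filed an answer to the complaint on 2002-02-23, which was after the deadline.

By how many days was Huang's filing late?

34 days

3 months after 2001-10-20 is January 20, 2002.
The deadline is January 20, 2002; from January 20, 2002 to February 23, 2002 is 34 days.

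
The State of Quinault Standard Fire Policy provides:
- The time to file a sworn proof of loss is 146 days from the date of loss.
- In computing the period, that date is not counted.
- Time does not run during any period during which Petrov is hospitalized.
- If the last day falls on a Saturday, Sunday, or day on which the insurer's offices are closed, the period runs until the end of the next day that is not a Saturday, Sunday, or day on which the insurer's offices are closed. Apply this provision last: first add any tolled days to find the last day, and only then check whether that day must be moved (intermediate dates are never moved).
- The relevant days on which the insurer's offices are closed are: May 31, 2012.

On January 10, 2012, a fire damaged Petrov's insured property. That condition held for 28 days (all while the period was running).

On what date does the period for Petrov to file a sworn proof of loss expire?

146 days after January 10, 2012 is June 4, 2012.
Tolling adds 28 days: June 4, 2012 + 28 days = July 2, 2012.
July 2, 2012 is a Monday and not a day on which the insurer's offices are closed, so no extension applies.

July 2, 2012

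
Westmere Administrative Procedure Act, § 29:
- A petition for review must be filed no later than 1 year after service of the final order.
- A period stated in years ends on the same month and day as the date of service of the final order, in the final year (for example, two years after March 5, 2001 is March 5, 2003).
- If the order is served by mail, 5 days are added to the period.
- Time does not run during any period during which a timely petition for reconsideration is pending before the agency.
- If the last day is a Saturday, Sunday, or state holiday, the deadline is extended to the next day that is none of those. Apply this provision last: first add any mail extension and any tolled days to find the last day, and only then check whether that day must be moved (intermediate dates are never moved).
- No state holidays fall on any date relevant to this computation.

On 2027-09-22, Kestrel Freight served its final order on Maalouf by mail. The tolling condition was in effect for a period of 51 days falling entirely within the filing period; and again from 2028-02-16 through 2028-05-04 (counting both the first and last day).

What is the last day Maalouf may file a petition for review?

1 year after 2027-09-22 is September 22, 2028.
Service was by mail, adding 5 days: September 22, 2028 + 5 days = September 27, 2028.
Tolling adds 51 days: September 27, 2028 + 51 days = November 17, 2028.
From February 16, 2028 through May 4, 2028 inclusive is 79 days; tolling adds 79 days: November 17, 2028 + 79 days = February 4, 2029.
February 4, 2029 is Sunday. The next qualifying day is February 5, 2029.

February 5, 2029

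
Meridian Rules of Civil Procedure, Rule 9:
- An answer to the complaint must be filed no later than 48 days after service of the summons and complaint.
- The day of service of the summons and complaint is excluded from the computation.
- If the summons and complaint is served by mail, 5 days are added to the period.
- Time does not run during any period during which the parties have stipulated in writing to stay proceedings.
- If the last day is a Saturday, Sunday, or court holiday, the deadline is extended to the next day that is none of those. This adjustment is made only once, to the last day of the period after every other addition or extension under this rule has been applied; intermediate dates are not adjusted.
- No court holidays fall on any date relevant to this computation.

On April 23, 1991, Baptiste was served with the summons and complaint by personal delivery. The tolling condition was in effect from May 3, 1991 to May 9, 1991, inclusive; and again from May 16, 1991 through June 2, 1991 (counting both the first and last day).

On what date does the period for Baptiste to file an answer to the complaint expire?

July 5, 1991

48 days after April 23, 1991 is June 10, 1991.
Service was not by mail, so no mail extension applies.
From May 3, 1991 through May 9, 1991 inclusive is 7 days; tolling adds 7 days: June 10, 1991 + 7 days = June 17, 1991.
From May 16, 1991 through June 2, 1991 inclusive is 18 days; tolling adds 18 days: June 17, 1991 + 18 days = July 5, 1991.
July 5, 1991 is a Friday and not a court holiday, so no extension applies.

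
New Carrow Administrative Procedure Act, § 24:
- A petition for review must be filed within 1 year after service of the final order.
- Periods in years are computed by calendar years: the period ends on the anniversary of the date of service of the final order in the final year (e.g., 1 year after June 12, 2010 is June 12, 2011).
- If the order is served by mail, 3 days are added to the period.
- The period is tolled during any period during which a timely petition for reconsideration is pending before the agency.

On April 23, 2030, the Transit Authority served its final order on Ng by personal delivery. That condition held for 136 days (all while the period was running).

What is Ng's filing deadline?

September 6, 2031

1 year after April 23, 2030 is April 23, 2031.
Service was not by mail, so no mail extension applies.
Tolling adds 136 days: April 23, 2031 + 136 days = September 6, 2031.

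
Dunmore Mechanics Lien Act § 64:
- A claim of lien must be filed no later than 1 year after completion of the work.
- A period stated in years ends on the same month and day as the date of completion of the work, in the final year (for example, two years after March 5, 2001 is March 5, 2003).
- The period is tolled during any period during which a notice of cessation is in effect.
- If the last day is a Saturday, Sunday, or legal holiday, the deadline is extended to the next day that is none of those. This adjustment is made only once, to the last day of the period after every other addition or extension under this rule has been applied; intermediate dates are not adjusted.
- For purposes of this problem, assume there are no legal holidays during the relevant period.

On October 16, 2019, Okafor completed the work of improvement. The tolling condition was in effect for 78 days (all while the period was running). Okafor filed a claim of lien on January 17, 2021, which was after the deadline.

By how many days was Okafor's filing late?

1 year after October 16, 2019 is October 16, 2020.
Tolling adds 78 days: October 16, 2020 + 78 days = January 2, 2021.
January 2, 2021 is Saturday; January 3, 2021 is Sunday. The next qualifying day is January 4, 2021.
The deadline is January 4, 2021; from January 4, 2021 to January 17, 2021 is 13 days.

13 days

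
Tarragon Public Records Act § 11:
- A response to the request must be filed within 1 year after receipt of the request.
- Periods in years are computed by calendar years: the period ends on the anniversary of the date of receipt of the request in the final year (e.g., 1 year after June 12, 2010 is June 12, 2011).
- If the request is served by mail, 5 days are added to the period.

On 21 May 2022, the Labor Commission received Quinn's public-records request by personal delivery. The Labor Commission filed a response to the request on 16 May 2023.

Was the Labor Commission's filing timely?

1 year after 21 May 2022 is May 21, 2023.
Service was not by mail, so no mail extension applies.
The deadline is May 21, 2023; the filing on May 16, 2023 is on or before that date.

Yes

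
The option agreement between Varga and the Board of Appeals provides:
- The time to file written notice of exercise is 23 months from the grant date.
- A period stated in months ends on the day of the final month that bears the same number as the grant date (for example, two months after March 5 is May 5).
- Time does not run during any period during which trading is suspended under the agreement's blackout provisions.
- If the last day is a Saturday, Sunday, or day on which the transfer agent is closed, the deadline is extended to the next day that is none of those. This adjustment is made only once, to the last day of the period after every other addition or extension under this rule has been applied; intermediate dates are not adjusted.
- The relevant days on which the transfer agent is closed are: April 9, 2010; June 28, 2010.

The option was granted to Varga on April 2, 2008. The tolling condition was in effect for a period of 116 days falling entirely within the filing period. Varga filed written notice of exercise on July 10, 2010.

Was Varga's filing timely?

23 months after April 2, 2008 is March 2, 2010.
Tolling adds 116 days: March 2, 2010 + 116 days = June 26, 2010.
June 26, 2010 is Saturday; June 27, 2010 is Sunday; June 28, 2010 is a listed holiday. The next qualifying day is June 29, 2010.
The deadline is June 29, 2010; the filing on July 10, 2010 is after that date.

No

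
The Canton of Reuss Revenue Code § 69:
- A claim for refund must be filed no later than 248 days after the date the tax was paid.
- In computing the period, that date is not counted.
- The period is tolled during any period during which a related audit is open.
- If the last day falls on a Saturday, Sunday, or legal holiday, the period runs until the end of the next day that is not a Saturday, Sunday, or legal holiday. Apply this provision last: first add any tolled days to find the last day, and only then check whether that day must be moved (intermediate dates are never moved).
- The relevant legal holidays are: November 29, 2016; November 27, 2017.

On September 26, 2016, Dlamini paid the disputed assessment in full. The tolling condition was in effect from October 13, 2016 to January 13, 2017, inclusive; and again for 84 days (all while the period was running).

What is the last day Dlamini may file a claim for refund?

November 28, 2017

248 days after September 26, 2016 is June 1, 2017.
From October 13, 2016 through January 13, 2017 inclusive is 93 days; tolling adds 93 days: June 1, 2017 + 93 days = September 2, 2017.
Tolling adds 84 days: September 2, 2017 + 84 days = November 25, 2017.
November 25, 2017 is Saturday; November 26, 2017 is Sunday; November 27, 2017 is a listed holiday. The next qualifying day is November 28, 2017.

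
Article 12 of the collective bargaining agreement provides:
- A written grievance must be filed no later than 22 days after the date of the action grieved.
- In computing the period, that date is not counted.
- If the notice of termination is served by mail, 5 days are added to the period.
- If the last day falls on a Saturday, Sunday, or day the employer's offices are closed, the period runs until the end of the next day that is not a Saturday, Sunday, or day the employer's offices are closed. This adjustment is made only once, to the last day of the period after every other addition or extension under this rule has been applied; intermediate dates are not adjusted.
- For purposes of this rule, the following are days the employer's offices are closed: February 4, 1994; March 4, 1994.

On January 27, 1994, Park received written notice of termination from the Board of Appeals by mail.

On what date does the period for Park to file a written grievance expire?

February 23, 1994

22 days after January 27, 1994 is February 18, 1994.
Service was by mail, adding 5 days: February 18, 1994 + 5 days = February 23, 1994.
February 23, 1994 is a Wednesday and not a day the employer's offices are closed, so no extension applies.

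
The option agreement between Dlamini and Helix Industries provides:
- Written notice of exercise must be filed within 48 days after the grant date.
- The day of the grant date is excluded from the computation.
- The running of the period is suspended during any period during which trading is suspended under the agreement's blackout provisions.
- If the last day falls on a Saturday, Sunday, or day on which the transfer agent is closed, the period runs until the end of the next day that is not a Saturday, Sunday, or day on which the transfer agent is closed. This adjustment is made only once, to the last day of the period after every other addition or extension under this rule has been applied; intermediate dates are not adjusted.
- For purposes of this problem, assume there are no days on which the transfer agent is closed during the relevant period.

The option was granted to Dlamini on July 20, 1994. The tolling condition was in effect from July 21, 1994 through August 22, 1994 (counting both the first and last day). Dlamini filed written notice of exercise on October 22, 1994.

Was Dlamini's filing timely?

48 days after July 20, 1994 is September 6, 1994.
From July 21, 1994 through August 22, 1994 inclusive is 33 days; tolling adds 33 days: September 6, 1994 + 33 days = October 9, 1994.
October 9, 1994 is Sunday. The next qualifying day is October 10, 1994.
The deadline is October 10, 1994; the filing on October 22, 1994 is after that date.

No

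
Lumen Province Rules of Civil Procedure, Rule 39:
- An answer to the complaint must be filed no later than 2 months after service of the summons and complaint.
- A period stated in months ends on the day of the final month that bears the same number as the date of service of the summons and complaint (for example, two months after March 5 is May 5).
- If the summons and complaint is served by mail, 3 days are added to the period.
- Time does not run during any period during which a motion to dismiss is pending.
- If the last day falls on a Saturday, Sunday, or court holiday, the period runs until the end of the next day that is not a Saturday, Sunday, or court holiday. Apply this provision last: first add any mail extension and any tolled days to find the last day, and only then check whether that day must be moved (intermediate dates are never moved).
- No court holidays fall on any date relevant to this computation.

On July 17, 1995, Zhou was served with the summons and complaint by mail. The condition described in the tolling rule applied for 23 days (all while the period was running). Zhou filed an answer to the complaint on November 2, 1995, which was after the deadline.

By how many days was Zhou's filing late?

2 months after July 17, 1995 is September 17, 1995.
Service was by mail, adding 3 days: September 17, 1995 + 3 days = September 20, 1995.
Tolling adds 23 days: September 20, 1995 + 23 days = October 13, 1995.
October 13, 1995 is a Friday and not a court holiday, so no extension applies.
The deadline is October 13, 1995; from October 13, 1995 to November 2, 1995 is 20 days.

20 days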